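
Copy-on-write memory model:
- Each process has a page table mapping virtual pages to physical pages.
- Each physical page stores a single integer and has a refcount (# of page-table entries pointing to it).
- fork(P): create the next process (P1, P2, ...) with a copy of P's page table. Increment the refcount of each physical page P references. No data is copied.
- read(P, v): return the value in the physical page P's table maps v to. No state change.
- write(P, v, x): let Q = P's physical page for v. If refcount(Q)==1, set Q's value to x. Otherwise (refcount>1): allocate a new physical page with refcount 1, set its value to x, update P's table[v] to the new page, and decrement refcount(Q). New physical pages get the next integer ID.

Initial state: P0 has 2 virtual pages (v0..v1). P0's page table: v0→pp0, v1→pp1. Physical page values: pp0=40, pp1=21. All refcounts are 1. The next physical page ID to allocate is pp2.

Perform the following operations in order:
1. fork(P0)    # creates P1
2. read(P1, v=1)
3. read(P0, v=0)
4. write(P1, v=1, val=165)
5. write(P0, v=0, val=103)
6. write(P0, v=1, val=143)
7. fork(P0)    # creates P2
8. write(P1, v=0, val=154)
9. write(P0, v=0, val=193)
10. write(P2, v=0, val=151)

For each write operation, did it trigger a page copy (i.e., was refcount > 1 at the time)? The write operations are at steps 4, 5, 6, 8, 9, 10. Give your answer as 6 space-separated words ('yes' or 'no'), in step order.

Op 1: fork(P0) -> P1. 2 ppages; refcounts: pp0:2 pp1:2
Op 2: read(P1, v1) -> 21. No state change.
Op 3: read(P0, v0) -> 40. No state change.
Op 4: write(P1, v1, 165). refcount(pp1)=2>1 -> COPY to pp2. 3 ppages; refcounts: pp0:2 pp1:1 pp2:1
Op 5: write(P0, v0, 103). refcount(pp0)=2>1 -> COPY to pp3. 4 ppages; refcounts: pp0:1 pp1:1 pp2:1 pp3:1
Op 6: write(P0, v1, 143). refcount(pp1)=1 -> write in place. 4 ppages; refcounts: pp0:1 pp1:1 pp2:1 pp3:1
Op 7: fork(P0) -> P2. 4 ppages; refcounts: pp0:1 pp1:2 pp2:1 pp3:2
Op 8: write(P1, v0, 154). refcount(pp0)=1 -> write in place. 4 ppages; refcounts: pp0:1 pp1:2 pp2:1 pp3:2
Op 9: write(P0, v0, 193). refcount(pp3)=2>1 -> COPY to pp4. 5 ppages; refcounts: pp0:1 pp1:2 pp2:1 pp3:1 pp4:1
Op 10: write(P2, v0, 151). refcount(pp3)=1 -> write in place. 5 ppages; refcounts: pp0:1 pp1:2 pp2:1 pp3:1 pp4:1

yes yes no no yes no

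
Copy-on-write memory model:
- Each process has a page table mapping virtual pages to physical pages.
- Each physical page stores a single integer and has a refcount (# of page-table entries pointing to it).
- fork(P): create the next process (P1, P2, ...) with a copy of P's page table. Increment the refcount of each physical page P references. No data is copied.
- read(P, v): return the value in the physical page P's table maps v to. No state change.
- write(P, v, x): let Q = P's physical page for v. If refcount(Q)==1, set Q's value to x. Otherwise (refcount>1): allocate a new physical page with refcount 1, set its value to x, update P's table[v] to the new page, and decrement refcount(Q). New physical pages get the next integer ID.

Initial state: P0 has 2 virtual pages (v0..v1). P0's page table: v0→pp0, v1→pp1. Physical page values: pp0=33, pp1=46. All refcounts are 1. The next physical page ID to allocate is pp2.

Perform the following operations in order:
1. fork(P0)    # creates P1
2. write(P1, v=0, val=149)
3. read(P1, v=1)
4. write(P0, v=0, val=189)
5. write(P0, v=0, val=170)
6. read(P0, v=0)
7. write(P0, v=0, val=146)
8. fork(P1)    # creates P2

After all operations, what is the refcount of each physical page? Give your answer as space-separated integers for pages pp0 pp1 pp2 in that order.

Answer: 1 3 2

Derivation:
Op 1: fork(P0) -> P1. 2 ppages; refcounts: pp0:2 pp1:2
Op 2: write(P1, v0, 149). refcount(pp0)=2>1 -> COPY to pp2. 3 ppages; refcounts: pp0:1 pp1:2 pp2:1
Op 3: read(P1, v1) -> 46. No state change.
Op 4: write(P0, v0, 189). refcount(pp0)=1 -> write in place. 3 ppages; refcounts: pp0:1 pp1:2 pp2:1
Op 5: write(P0, v0, 170). refcount(pp0)=1 -> write in place. 3 ppages; refcounts: pp0:1 pp1:2 pp2:1
Op 6: read(P0, v0) -> 170. No state change.
Op 7: write(P0, v0, 146). refcount(pp0)=1 -> write in place. 3 ppages; refcounts: pp0:1 pp1:2 pp2:1
Op 8: fork(P1) -> P2. 3 ppages; refcounts: pp0:1 pp1:3 pp2:2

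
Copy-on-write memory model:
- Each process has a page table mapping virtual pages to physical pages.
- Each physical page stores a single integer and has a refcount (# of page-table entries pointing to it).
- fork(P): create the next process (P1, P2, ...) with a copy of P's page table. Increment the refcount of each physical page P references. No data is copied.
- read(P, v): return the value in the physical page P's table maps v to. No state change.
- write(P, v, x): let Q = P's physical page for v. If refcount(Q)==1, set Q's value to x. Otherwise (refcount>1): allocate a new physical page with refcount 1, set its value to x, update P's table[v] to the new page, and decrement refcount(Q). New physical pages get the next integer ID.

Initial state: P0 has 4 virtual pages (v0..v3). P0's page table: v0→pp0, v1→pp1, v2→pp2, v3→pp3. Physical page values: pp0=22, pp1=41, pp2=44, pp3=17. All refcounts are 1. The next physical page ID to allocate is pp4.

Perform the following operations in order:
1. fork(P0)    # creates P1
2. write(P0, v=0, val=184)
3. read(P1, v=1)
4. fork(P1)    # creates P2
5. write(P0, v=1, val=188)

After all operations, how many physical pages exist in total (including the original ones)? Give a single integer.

Answer: 6

Derivation:
Op 1: fork(P0) -> P1. 4 ppages; refcounts: pp0:2 pp1:2 pp2:2 pp3:2
Op 2: write(P0, v0, 184). refcount(pp0)=2>1 -> COPY to pp4. 5 ppages; refcounts: pp0:1 pp1:2 pp2:2 pp3:2 pp4:1
Op 3: read(P1, v1) -> 41. No state change.
Op 4: fork(P1) -> P2. 5 ppages; refcounts: pp0:2 pp1:3 pp2:3 pp3:3 pp4:1
Op 5: write(P0, v1, 188). refcount(pp1)=3>1 -> COPY to pp5. 6 ppages; refcounts: pp0:2 pp1:2 pp2:3 pp3:3 pp4:1 pp5:1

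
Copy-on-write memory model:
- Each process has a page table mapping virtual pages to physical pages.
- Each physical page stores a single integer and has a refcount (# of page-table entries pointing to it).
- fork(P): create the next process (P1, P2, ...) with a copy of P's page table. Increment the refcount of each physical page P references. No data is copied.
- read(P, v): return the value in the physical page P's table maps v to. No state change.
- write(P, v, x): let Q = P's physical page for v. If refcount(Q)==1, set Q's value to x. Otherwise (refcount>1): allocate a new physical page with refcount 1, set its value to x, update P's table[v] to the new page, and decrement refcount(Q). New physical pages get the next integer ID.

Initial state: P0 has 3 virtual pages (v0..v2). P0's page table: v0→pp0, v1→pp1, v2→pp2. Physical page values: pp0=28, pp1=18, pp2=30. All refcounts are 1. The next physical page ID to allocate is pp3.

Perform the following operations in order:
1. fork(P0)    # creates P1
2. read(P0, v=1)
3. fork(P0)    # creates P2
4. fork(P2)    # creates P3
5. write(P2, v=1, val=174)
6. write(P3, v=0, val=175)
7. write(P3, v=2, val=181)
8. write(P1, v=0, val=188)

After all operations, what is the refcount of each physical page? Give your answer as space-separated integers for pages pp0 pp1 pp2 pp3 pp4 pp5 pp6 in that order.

Op 1: fork(P0) -> P1. 3 ppages; refcounts: pp0:2 pp1:2 pp2:2
Op 2: read(P0, v1) -> 18. No state change.
Op 3: fork(P0) -> P2. 3 ppages; refcounts: pp0:3 pp1:3 pp2:3
Op 4: fork(P2) -> P3. 3 ppages; refcounts: pp0:4 pp1:4 pp2:4
Op 5: write(P2, v1, 174). refcount(pp1)=4>1 -> COPY to pp3. 4 ppages; refcounts: pp0:4 pp1:3 pp2:4 pp3:1
Op 6: write(P3, v0, 175). refcount(pp0)=4>1 -> COPY to pp4. 5 ppages; refcounts: pp0:3 pp1:3 pp2:4 pp3:1 pp4:1
Op 7: write(P3, v2, 181). refcount(pp2)=4>1 -> COPY to pp5. 6 ppages; refcounts: pp0:3 pp1:3 pp2:3 pp3:1 pp4:1 pp5:1
Op 8: write(P1, v0, 188). refcount(pp0)=3>1 -> COPY to pp6. 7 ppages; refcounts: pp0:2 pp1:3 pp2:3 pp3:1 pp4:1 pp5:1 pp6:1

Answer: 2 3 3 1 1 1 1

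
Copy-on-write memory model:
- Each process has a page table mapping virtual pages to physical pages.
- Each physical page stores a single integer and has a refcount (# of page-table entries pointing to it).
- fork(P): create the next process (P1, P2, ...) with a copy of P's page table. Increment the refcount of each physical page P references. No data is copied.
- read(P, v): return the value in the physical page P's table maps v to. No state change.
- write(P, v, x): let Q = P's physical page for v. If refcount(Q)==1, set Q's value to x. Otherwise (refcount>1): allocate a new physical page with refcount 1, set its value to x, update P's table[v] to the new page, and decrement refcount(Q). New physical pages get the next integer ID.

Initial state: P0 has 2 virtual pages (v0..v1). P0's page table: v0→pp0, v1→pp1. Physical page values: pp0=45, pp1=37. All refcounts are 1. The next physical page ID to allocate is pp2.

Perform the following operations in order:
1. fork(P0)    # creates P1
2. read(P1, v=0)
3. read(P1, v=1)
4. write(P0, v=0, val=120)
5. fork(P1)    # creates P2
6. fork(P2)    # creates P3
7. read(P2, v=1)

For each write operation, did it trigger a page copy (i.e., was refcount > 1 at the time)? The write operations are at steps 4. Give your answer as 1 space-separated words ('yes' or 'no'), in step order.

Op 1: fork(P0) -> P1. 2 ppages; refcounts: pp0:2 pp1:2
Op 2: read(P1, v0) -> 45. No state change.
Op 3: read(P1, v1) -> 37. No state change.
Op 4: write(P0, v0, 120). refcount(pp0)=2>1 -> COPY to pp2. 3 ppages; refcounts: pp0:1 pp1:2 pp2:1
Op 5: fork(P1) -> P2. 3 ppages; refcounts: pp0:2 pp1:3 pp2:1
Op 6: fork(P2) -> P3. 3 ppages; refcounts: pp0:3 pp1:4 pp2:1
Op 7: read(P2, v1) -> 37. No state change.

yes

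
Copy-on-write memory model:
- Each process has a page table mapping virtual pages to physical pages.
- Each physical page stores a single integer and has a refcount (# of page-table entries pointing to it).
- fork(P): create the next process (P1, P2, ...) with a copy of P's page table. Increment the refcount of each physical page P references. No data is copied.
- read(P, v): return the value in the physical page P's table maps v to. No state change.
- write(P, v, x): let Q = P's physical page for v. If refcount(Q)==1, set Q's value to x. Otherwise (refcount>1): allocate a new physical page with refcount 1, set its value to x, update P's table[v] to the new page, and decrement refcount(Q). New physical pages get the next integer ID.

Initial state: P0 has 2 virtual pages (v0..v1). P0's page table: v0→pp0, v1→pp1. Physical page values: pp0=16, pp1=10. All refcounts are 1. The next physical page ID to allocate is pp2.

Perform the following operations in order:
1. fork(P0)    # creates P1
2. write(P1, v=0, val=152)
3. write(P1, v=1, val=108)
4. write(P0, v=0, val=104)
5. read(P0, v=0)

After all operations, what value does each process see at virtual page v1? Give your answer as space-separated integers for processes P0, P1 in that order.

Answer: 10 108

Derivation:
Op 1: fork(P0) -> P1. 2 ppages; refcounts: pp0:2 pp1:2
Op 2: write(P1, v0, 152). refcount(pp0)=2>1 -> COPY to pp2. 3 ppages; refcounts: pp0:1 pp1:2 pp2:1
Op 3: write(P1, v1, 108). refcount(pp1)=2>1 -> COPY to pp3. 4 ppages; refcounts: pp0:1 pp1:1 pp2:1 pp3:1
Op 4: write(P0, v0, 104). refcount(pp0)=1 -> write in place. 4 ppages; refcounts: pp0:1 pp1:1 pp2:1 pp3:1
Op 5: read(P0, v0) -> 104. No state change.
P0: v1 -> pp1 = 10
P1: v1 -> pp3 = 108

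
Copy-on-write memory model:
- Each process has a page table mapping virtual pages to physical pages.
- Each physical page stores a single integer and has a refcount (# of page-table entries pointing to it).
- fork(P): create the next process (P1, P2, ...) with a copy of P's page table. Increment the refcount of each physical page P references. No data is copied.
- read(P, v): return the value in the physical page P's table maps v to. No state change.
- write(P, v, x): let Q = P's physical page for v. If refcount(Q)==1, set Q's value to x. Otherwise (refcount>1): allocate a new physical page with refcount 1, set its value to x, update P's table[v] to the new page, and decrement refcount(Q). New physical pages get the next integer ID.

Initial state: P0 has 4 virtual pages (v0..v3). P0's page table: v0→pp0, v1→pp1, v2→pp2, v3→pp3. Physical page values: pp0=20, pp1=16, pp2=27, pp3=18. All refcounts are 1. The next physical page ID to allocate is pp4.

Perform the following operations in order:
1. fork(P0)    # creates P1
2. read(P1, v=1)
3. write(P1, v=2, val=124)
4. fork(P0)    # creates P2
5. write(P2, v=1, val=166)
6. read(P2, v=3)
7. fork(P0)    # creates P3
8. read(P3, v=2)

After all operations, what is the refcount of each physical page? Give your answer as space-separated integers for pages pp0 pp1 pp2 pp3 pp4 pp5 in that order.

Op 1: fork(P0) -> P1. 4 ppages; refcounts: pp0:2 pp1:2 pp2:2 pp3:2
Op 2: read(P1, v1) -> 16. No state change.
Op 3: write(P1, v2, 124). refcount(pp2)=2>1 -> COPY to pp4. 5 ppages; refcounts: pp0:2 pp1:2 pp2:1 pp3:2 pp4:1
Op 4: fork(P0) -> P2. 5 ppages; refcounts: pp0:3 pp1:3 pp2:2 pp3:3 pp4:1
Op 5: write(P2, v1, 166). refcount(pp1)=3>1 -> COPY to pp5. 6 ppages; refcounts: pp0:3 pp1:2 pp2:2 pp3:3 pp4:1 pp5:1
Op 6: read(P2, v3) -> 18. No state change.
Op 7: fork(P0) -> P3. 6 ppages; refcounts: pp0:4 pp1:3 pp2:3 pp3:4 pp4:1 pp5:1
Op 8: read(P3, v2) -> 27. No state change.

Answer: 4 3 3 4 1 1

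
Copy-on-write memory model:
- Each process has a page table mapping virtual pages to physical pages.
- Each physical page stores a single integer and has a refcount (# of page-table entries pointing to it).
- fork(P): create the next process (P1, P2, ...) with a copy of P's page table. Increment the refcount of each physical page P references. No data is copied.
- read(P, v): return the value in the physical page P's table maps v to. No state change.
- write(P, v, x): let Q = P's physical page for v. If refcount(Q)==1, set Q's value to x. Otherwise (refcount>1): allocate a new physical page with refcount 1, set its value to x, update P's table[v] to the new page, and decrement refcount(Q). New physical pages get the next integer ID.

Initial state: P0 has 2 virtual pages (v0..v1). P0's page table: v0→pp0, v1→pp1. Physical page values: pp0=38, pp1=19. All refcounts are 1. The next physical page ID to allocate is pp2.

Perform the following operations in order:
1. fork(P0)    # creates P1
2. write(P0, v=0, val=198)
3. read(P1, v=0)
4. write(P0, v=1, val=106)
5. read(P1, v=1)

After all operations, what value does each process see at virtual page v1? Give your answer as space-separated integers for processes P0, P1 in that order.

Op 1: fork(P0) -> P1. 2 ppages; refcounts: pp0:2 pp1:2
Op 2: write(P0, v0, 198). refcount(pp0)=2>1 -> COPY to pp2. 3 ppages; refcounts: pp0:1 pp1:2 pp2:1
Op 3: read(P1, v0) -> 38. No state change.
Op 4: write(P0, v1, 106). refcount(pp1)=2>1 -> COPY to pp3. 4 ppages; refcounts: pp0:1 pp1:1 pp2:1 pp3:1
Op 5: read(P1, v1) -> 19. No state change.
P0: v1 -> pp3 = 106
P1: v1 -> pp1 = 19

Answer: 106 19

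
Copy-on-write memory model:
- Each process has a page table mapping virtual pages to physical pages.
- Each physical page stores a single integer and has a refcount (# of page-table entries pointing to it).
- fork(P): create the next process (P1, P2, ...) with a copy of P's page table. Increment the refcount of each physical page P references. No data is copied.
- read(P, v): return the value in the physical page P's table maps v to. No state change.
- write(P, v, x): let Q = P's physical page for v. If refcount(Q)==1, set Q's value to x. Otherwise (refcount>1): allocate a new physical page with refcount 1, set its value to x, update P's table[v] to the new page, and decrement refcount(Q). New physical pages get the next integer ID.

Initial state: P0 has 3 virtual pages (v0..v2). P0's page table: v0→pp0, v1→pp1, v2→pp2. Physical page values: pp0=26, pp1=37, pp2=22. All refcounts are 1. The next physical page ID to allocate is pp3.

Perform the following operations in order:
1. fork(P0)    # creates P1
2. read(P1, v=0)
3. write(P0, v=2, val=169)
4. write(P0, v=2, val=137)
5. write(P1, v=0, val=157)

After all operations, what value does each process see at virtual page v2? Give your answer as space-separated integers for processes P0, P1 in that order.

Op 1: fork(P0) -> P1. 3 ppages; refcounts: pp0:2 pp1:2 pp2:2
Op 2: read(P1, v0) -> 26. No state change.
Op 3: write(P0, v2, 169). refcount(pp2)=2>1 -> COPY to pp3. 4 ppages; refcounts: pp0:2 pp1:2 pp2:1 pp3:1
Op 4: write(P0, v2, 137). refcount(pp3)=1 -> write in place. 4 ppages; refcounts: pp0:2 pp1:2 pp2:1 pp3:1
Op 5: write(P1, v0, 157). refcount(pp0)=2>1 -> COPY to pp4. 5 ppages; refcounts: pp0:1 pp1:2 pp2:1 pp3:1 pp4:1
P0: v2 -> pp3 = 137
P1: v2 -> pp2 = 22

Answer: 137 22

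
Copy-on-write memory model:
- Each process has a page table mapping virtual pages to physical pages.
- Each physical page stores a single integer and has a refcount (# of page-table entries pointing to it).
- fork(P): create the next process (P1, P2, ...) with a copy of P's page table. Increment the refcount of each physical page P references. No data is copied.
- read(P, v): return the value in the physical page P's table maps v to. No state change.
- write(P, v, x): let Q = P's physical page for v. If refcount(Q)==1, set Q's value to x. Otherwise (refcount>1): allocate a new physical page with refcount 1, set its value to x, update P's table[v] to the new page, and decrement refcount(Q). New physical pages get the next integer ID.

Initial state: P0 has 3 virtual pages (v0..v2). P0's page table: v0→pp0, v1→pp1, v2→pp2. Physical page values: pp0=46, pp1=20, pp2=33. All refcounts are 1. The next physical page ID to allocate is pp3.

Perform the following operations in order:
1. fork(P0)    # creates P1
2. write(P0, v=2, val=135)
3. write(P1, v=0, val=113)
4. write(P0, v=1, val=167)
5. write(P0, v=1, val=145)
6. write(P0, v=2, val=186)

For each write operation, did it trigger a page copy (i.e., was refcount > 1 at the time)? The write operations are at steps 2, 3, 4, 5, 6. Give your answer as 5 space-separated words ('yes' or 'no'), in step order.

Op 1: fork(P0) -> P1. 3 ppages; refcounts: pp0:2 pp1:2 pp2:2
Op 2: write(P0, v2, 135). refcount(pp2)=2>1 -> COPY to pp3. 4 ppages; refcounts: pp0:2 pp1:2 pp2:1 pp3:1
Op 3: write(P1, v0, 113). refcount(pp0)=2>1 -> COPY to pp4. 5 ppages; refcounts: pp0:1 pp1:2 pp2:1 pp3:1 pp4:1
Op 4: write(P0, v1, 167). refcount(pp1)=2>1 -> COPY to pp5. 6 ppages; refcounts: pp0:1 pp1:1 pp2:1 pp3:1 pp4:1 pp5:1
Op 5: write(P0, v1, 145). refcount(pp5)=1 -> write in place. 6 ppages; refcounts: pp0:1 pp1:1 pp2:1 pp3:1 pp4:1 pp5:1
Op 6: write(P0, v2, 186). refcount(pp3)=1 -> write in place. 6 ppages; refcounts: pp0:1 pp1:1 pp2:1 pp3:1 pp4:1 pp5:1

yes yes yes no no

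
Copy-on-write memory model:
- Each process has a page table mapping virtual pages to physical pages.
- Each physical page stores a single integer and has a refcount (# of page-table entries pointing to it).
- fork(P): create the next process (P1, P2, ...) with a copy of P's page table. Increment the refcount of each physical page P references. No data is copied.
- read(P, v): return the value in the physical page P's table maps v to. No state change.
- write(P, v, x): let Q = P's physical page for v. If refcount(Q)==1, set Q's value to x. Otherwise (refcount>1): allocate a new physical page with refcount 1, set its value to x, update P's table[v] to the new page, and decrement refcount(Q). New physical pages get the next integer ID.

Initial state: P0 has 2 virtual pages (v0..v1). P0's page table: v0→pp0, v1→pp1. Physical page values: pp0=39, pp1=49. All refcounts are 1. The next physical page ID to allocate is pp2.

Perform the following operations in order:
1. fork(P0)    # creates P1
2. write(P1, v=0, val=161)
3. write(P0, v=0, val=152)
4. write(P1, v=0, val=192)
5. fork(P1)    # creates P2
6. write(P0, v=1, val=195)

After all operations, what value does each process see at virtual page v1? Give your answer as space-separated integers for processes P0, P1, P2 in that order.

Answer: 195 49 49

Derivation:
Op 1: fork(P0) -> P1. 2 ppages; refcounts: pp0:2 pp1:2
Op 2: write(P1, v0, 161). refcount(pp0)=2>1 -> COPY to pp2. 3 ppages; refcounts: pp0:1 pp1:2 pp2:1
Op 3: write(P0, v0, 152). refcount(pp0)=1 -> write in place. 3 ppages; refcounts: pp0:1 pp1:2 pp2:1
Op 4: write(P1, v0, 192). refcount(pp2)=1 -> write in place. 3 ppages; refcounts: pp0:1 pp1:2 pp2:1
Op 5: fork(P1) -> P2. 3 ppages; refcounts: pp0:1 pp1:3 pp2:2
Op 6: write(P0, v1, 195). refcount(pp1)=3>1 -> COPY to pp3. 4 ppages; refcounts: pp0:1 pp1:2 pp2:2 pp3:1
P0: v1 -> pp3 = 195
P1: v1 -> pp1 = 49
P2: v1 -> pp1 = 49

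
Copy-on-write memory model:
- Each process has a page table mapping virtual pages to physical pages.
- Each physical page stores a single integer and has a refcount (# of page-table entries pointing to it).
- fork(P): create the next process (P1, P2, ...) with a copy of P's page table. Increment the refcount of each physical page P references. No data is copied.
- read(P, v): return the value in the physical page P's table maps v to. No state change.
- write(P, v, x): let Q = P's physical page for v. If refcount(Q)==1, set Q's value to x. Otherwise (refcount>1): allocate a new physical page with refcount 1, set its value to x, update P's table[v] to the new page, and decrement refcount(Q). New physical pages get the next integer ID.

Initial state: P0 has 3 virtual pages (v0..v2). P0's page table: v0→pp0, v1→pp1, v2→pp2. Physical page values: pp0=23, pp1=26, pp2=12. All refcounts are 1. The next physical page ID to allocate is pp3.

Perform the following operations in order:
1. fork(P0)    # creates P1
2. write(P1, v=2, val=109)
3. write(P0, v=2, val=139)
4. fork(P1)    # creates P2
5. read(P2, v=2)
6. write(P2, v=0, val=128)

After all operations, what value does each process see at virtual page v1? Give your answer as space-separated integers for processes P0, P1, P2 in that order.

Op 1: fork(P0) -> P1. 3 ppages; refcounts: pp0:2 pp1:2 pp2:2
Op 2: write(P1, v2, 109). refcount(pp2)=2>1 -> COPY to pp3. 4 ppages; refcounts: pp0:2 pp1:2 pp2:1 pp3:1
Op 3: write(P0, v2, 139). refcount(pp2)=1 -> write in place. 4 ppages; refcounts: pp0:2 pp1:2 pp2:1 pp3:1
Op 4: fork(P1) -> P2. 4 ppages; refcounts: pp0:3 pp1:3 pp2:1 pp3:2
Op 5: read(P2, v2) -> 109. No state change.
Op 6: write(P2, v0, 128). refcount(pp0)=3>1 -> COPY to pp4. 5 ppages; refcounts: pp0:2 pp1:3 pp2:1 pp3:2 pp4:1
P0: v1 -> pp1 = 26
P1: v1 -> pp1 = 26
P2: v1 -> pp1 = 26

Answer: 26 26 26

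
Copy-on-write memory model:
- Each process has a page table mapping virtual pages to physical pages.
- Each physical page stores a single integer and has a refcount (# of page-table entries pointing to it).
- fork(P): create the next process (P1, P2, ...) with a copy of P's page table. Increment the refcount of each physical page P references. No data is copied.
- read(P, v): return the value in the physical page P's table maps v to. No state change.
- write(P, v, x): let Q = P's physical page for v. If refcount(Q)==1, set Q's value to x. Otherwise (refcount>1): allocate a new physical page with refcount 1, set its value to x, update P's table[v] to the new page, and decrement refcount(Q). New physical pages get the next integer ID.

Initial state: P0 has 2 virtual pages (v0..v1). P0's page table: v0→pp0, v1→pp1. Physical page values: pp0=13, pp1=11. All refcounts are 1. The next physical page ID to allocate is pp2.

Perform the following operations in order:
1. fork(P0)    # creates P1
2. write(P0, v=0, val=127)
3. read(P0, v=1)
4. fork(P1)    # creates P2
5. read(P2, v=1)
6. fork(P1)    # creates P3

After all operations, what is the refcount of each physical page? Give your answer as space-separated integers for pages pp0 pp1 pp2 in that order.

Answer: 3 4 1

Derivation:
Op 1: fork(P0) -> P1. 2 ppages; refcounts: pp0:2 pp1:2
Op 2: write(P0, v0, 127). refcount(pp0)=2>1 -> COPY to pp2. 3 ppages; refcounts: pp0:1 pp1:2 pp2:1
Op 3: read(P0, v1) -> 11. No state change.
Op 4: fork(P1) -> P2. 3 ppages; refcounts: pp0:2 pp1:3 pp2:1
Op 5: read(P2, v1) -> 11. No state change.
Op 6: fork(P1) -> P3. 3 ppages; refcounts: pp0:3 pp1:4 pp2:1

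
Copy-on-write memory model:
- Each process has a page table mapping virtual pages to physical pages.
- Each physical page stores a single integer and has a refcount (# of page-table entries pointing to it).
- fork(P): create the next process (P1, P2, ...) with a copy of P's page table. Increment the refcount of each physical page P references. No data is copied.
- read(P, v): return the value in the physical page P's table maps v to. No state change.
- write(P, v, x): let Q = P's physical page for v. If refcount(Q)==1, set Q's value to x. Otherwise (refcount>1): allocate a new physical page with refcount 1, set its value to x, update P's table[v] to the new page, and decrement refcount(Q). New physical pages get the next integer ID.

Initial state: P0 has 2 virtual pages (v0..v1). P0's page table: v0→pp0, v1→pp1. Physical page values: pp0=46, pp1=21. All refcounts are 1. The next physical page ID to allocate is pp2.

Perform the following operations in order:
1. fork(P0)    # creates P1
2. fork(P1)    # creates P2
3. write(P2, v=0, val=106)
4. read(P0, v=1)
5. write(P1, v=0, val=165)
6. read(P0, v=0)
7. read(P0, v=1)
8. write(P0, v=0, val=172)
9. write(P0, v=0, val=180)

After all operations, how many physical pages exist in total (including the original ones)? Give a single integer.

Op 1: fork(P0) -> P1. 2 ppages; refcounts: pp0:2 pp1:2
Op 2: fork(P1) -> P2. 2 ppages; refcounts: pp0:3 pp1:3
Op 3: write(P2, v0, 106). refcount(pp0)=3>1 -> COPY to pp2. 3 ppages; refcounts: pp0:2 pp1:3 pp2:1
Op 4: read(P0, v1) -> 21. No state change.
Op 5: write(P1, v0, 165). refcount(pp0)=2>1 -> COPY to pp3. 4 ppages; refcounts: pp0:1 pp1:3 pp2:1 pp3:1
Op 6: read(P0, v0) -> 46. No state change.
Op 7: read(P0, v1) -> 21. No state change.
Op 8: write(P0, v0, 172). refcount(pp0)=1 -> write in place. 4 ppages; refcounts: pp0:1 pp1:3 pp2:1 pp3:1
Op 9: write(P0, v0, 180). refcount(pp0)=1 -> write in place. 4 ppages; refcounts: pp0:1 pp1:3 pp2:1 pp3:1

Answer: 4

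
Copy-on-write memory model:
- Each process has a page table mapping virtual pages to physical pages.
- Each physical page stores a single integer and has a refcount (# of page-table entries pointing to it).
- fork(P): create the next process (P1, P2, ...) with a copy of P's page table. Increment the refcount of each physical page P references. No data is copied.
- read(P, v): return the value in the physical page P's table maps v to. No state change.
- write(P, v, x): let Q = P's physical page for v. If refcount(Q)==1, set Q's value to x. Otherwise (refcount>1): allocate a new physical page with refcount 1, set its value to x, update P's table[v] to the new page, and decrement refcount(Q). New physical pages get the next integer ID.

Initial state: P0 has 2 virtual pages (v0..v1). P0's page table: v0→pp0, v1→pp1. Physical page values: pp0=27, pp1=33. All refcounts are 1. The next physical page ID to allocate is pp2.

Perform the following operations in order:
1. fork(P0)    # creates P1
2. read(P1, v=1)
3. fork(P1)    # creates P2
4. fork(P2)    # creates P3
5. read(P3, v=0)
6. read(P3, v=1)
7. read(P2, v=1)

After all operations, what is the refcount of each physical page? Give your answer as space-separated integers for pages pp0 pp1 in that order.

Answer: 4 4

Derivation:
Op 1: fork(P0) -> P1. 2 ppages; refcounts: pp0:2 pp1:2
Op 2: read(P1, v1) -> 33. No state change.
Op 3: fork(P1) -> P2. 2 ppages; refcounts: pp0:3 pp1:3
Op 4: fork(P2) -> P3. 2 ppages; refcounts: pp0:4 pp1:4
Op 5: read(P3, v0) -> 27. No state change.
Op 6: read(P3, v1) -> 33. No state change.
Op 7: read(P2, v1) -> 33. No state change.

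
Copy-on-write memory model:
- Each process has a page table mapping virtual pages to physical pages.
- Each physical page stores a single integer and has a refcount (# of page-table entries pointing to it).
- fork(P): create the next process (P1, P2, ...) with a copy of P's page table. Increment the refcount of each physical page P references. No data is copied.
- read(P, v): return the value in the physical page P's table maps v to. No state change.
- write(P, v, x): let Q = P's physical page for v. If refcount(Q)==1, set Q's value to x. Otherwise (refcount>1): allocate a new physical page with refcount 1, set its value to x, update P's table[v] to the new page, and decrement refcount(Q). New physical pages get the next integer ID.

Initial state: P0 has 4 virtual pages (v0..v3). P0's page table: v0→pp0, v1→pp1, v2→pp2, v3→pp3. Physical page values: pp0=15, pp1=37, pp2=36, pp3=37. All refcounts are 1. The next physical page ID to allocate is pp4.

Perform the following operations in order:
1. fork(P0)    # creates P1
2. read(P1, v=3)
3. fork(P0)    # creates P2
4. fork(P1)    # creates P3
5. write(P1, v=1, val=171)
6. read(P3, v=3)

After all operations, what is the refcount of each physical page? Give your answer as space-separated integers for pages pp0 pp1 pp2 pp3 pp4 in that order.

Answer: 4 3 4 4 1

Derivation:
Op 1: fork(P0) -> P1. 4 ppages; refcounts: pp0:2 pp1:2 pp2:2 pp3:2
Op 2: read(P1, v3) -> 37. No state change.
Op 3: fork(P0) -> P2. 4 ppages; refcounts: pp0:3 pp1:3 pp2:3 pp3:3
Op 4: fork(P1) -> P3. 4 ppages; refcounts: pp0:4 pp1:4 pp2:4 pp3:4
Op 5: write(P1, v1, 171). refcount(pp1)=4>1 -> COPY to pp4. 5 ppages; refcounts: pp0:4 pp1:3 pp2:4 pp3:4 pp4:1
Op 6: read(P3, v3) -> 37. No state change.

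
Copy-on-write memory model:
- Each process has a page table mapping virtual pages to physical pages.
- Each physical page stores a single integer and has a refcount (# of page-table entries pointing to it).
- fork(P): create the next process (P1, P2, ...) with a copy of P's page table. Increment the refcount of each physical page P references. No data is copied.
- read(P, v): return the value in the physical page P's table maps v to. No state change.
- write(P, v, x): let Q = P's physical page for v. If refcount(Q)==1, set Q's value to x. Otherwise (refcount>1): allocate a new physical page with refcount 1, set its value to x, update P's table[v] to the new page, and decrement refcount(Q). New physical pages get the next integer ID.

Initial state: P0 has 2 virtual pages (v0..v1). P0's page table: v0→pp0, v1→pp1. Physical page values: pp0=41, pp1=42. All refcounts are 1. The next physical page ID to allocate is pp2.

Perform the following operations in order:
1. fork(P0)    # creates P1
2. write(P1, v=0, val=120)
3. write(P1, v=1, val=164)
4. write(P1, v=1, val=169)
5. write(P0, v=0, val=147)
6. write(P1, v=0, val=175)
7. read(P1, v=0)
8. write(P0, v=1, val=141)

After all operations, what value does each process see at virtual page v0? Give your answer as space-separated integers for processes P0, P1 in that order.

Answer: 147 175

Derivation:
Op 1: fork(P0) -> P1. 2 ppages; refcounts: pp0:2 pp1:2
Op 2: write(P1, v0, 120). refcount(pp0)=2>1 -> COPY to pp2. 3 ppages; refcounts: pp0:1 pp1:2 pp2:1
Op 3: write(P1, v1, 164). refcount(pp1)=2>1 -> COPY to pp3. 4 ppages; refcounts: pp0:1 pp1:1 pp2:1 pp3:1
Op 4: write(P1, v1, 169). refcount(pp3)=1 -> write in place. 4 ppages; refcounts: pp0:1 pp1:1 pp2:1 pp3:1
Op 5: write(P0, v0, 147). refcount(pp0)=1 -> write in place. 4 ppages; refcounts: pp0:1 pp1:1 pp2:1 pp3:1
Op 6: write(P1, v0, 175). refcount(pp2)=1 -> write in place. 4 ppages; refcounts: pp0:1 pp1:1 pp2:1 pp3:1
Op 7: read(P1, v0) -> 175. No state change.
Op 8: write(P0, v1, 141). refcount(pp1)=1 -> write in place. 4 ppages; refcounts: pp0:1 pp1:1 pp2:1 pp3:1
P0: v0 -> pp0 = 147
P1: v0 -> pp2 = 175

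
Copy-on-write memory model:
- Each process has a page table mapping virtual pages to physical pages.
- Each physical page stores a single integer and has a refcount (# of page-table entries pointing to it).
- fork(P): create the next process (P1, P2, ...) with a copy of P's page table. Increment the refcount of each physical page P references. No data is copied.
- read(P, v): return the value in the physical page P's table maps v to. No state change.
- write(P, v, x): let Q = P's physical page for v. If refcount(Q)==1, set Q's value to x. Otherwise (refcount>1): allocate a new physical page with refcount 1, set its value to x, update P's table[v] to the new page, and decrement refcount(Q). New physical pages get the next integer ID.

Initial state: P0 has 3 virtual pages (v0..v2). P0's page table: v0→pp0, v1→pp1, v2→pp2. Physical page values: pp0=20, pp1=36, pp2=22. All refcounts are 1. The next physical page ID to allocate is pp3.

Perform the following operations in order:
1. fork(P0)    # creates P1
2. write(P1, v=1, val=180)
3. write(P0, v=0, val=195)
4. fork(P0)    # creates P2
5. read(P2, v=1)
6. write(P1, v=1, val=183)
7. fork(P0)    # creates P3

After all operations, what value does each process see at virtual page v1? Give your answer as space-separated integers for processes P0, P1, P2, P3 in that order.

Op 1: fork(P0) -> P1. 3 ppages; refcounts: pp0:2 pp1:2 pp2:2
Op 2: write(P1, v1, 180). refcount(pp1)=2>1 -> COPY to pp3. 4 ppages; refcounts: pp0:2 pp1:1 pp2:2 pp3:1
Op 3: write(P0, v0, 195). refcount(pp0)=2>1 -> COPY to pp4. 5 ppages; refcounts: pp0:1 pp1:1 pp2:2 pp3:1 pp4:1
Op 4: fork(P0) -> P2. 5 ppages; refcounts: pp0:1 pp1:2 pp2:3 pp3:1 pp4:2
Op 5: read(P2, v1) -> 36. No state change.
Op 6: write(P1, v1, 183). refcount(pp3)=1 -> write in place. 5 ppages; refcounts: pp0:1 pp1:2 pp2:3 pp3:1 pp4:2
Op 7: fork(P0) -> P3. 5 ppages; refcounts: pp0:1 pp1:3 pp2:4 pp3:1 pp4:3
P0: v1 -> pp1 = 36
P1: v1 -> pp3 = 183
P2: v1 -> pp1 = 36
P3: v1 -> pp1 = 36

Answer: 36 183 36 36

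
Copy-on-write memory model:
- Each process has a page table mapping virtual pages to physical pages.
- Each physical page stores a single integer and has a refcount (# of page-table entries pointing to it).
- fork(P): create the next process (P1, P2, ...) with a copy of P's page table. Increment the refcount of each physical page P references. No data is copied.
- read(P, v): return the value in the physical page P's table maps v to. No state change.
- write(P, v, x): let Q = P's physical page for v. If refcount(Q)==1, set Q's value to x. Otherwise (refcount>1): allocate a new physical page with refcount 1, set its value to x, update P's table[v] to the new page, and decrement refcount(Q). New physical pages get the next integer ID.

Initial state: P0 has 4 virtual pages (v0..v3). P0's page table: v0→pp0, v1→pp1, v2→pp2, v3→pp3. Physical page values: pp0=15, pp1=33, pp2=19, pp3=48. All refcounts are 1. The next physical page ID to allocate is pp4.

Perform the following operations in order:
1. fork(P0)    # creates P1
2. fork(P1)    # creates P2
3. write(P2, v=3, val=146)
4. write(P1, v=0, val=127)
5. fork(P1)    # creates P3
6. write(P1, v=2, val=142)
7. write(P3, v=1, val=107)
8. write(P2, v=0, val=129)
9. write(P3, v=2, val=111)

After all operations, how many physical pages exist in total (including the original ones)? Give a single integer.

Op 1: fork(P0) -> P1. 4 ppages; refcounts: pp0:2 pp1:2 pp2:2 pp3:2
Op 2: fork(P1) -> P2. 4 ppages; refcounts: pp0:3 pp1:3 pp2:3 pp3:3
Op 3: write(P2, v3, 146). refcount(pp3)=3>1 -> COPY to pp4. 5 ppages; refcounts: pp0:3 pp1:3 pp2:3 pp3:2 pp4:1
Op 4: write(P1, v0, 127). refcount(pp0)=3>1 -> COPY to pp5. 6 ppages; refcounts: pp0:2 pp1:3 pp2:3 pp3:2 pp4:1 pp5:1
Op 5: fork(P1) -> P3. 6 ppages; refcounts: pp0:2 pp1:4 pp2:4 pp3:3 pp4:1 pp5:2
Op 6: write(P1, v2, 142). refcount(pp2)=4>1 -> COPY to pp6. 7 ppages; refcounts: pp0:2 pp1:4 pp2:3 pp3:3 pp4:1 pp5:2 pp6:1
Op 7: write(P3, v1, 107). refcount(pp1)=4>1 -> COPY to pp7. 8 ppages; refcounts: pp0:2 pp1:3 pp2:3 pp3:3 pp4:1 pp5:2 pp6:1 pp7:1
Op 8: write(P2, v0, 129). refcount(pp0)=2>1 -> COPY to pp8. 9 ppages; refcounts: pp0:1 pp1:3 pp2:3 pp3:3 pp4:1 pp5:2 pp6:1 pp7:1 pp8:1
Op 9: write(P3, v2, 111). refcount(pp2)=3>1 -> COPY to pp9. 10 ppages; refcounts: pp0:1 pp1:3 pp2:2 pp3:3 pp4:1 pp5:2 pp6:1 pp7:1 pp8:1 pp9:1

Answer: 10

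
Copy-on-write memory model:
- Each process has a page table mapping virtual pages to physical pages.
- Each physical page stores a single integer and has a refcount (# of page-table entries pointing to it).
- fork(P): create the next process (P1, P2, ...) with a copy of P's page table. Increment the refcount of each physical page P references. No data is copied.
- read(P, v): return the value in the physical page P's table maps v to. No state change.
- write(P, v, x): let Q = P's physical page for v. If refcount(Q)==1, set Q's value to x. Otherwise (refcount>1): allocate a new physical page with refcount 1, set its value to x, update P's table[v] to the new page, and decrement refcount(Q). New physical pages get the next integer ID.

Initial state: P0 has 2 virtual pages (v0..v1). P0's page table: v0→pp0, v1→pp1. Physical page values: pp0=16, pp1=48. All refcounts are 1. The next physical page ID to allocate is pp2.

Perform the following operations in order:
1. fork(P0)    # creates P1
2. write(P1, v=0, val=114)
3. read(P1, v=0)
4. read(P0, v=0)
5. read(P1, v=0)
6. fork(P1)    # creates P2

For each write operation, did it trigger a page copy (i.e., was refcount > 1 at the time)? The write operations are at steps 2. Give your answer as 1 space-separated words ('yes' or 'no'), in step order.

Op 1: fork(P0) -> P1. 2 ppages; refcounts: pp0:2 pp1:2
Op 2: write(P1, v0, 114). refcount(pp0)=2>1 -> COPY to pp2. 3 ppages; refcounts: pp0:1 pp1:2 pp2:1
Op 3: read(P1, v0) -> 114. No state change.
Op 4: read(P0, v0) -> 16. No state change.
Op 5: read(P1, v0) -> 114. No state change.
Op 6: fork(P1) -> P2. 3 ppages; refcounts: pp0:1 pp1:3 pp2:2

yes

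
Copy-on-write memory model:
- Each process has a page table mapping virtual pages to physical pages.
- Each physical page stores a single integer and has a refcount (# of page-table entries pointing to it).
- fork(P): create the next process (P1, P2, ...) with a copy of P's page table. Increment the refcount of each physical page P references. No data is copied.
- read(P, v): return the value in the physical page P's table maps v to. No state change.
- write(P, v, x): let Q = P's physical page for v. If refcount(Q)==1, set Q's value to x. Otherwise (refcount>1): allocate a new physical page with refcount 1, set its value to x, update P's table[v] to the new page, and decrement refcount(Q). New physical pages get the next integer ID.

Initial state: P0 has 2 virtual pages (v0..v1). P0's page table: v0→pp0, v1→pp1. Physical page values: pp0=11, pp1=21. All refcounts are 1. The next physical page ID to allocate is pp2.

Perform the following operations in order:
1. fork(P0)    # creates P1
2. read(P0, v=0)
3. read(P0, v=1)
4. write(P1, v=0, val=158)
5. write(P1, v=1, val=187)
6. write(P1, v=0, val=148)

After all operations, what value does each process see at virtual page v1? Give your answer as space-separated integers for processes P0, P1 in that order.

Op 1: fork(P0) -> P1. 2 ppages; refcounts: pp0:2 pp1:2
Op 2: read(P0, v0) -> 11. No state change.
Op 3: read(P0, v1) -> 21. No state change.
Op 4: write(P1, v0, 158). refcount(pp0)=2>1 -> COPY to pp2. 3 ppages; refcounts: pp0:1 pp1:2 pp2:1
Op 5: write(P1, v1, 187). refcount(pp1)=2>1 -> COPY to pp3. 4 ppages; refcounts: pp0:1 pp1:1 pp2:1 pp3:1
Op 6: write(P1, v0, 148). refcount(pp2)=1 -> write in place. 4 ppages; refcounts: pp0:1 pp1:1 pp2:1 pp3:1
P0: v1 -> pp1 = 21
P1: v1 -> pp3 = 187

Answer: 21 187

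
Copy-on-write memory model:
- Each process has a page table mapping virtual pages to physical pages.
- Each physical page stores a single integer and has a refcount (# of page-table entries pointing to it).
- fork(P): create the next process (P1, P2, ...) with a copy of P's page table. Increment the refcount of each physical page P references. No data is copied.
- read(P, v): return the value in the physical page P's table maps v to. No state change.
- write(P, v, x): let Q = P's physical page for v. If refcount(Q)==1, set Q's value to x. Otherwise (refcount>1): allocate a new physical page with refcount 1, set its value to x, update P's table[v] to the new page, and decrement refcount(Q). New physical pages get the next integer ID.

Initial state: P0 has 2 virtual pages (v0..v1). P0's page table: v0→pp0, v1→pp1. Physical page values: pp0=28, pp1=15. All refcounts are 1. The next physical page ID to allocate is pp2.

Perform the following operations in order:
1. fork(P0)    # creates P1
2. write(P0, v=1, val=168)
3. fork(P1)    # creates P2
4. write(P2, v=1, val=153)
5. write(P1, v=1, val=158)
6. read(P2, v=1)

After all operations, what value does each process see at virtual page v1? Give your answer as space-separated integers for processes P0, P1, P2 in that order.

Answer: 168 158 153

Derivation:
Op 1: fork(P0) -> P1. 2 ppages; refcounts: pp0:2 pp1:2
Op 2: write(P0, v1, 168). refcount(pp1)=2>1 -> COPY to pp2. 3 ppages; refcounts: pp0:2 pp1:1 pp2:1
Op 3: fork(P1) -> P2. 3 ppages; refcounts: pp0:3 pp1:2 pp2:1
Op 4: write(P2, v1, 153). refcount(pp1)=2>1 -> COPY to pp3. 4 ppages; refcounts: pp0:3 pp1:1 pp2:1 pp3:1
Op 5: write(P1, v1, 158). refcount(pp1)=1 -> write in place. 4 ppages; refcounts: pp0:3 pp1:1 pp2:1 pp3:1
Op 6: read(P2, v1) -> 153. No state change.
P0: v1 -> pp2 = 168
P1: v1 -> pp1 = 158
P2: v1 -> pp3 = 153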